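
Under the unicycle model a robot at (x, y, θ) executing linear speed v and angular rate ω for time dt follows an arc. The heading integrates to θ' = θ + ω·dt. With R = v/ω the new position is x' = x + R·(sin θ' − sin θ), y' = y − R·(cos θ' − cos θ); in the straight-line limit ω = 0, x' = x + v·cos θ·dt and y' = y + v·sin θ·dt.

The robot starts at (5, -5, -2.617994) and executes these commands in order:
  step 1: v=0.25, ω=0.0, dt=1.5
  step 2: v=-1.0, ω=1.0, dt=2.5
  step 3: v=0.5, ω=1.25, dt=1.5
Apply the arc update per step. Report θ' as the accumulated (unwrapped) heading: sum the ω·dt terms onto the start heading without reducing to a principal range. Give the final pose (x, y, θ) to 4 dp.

(4.7331, -2.8572, 1.7570)

step 1: θ'=-2.6180 (straight) → pose (4.6752, -5.1875, -2.6180)
step 2: θ'=-0.1180 (R=-1.0000) → pose (4.2930, -3.3284, -0.1180)
step 3: θ'=1.7570 (R=0.4000) → pose (4.7331, -2.8572, 1.7570)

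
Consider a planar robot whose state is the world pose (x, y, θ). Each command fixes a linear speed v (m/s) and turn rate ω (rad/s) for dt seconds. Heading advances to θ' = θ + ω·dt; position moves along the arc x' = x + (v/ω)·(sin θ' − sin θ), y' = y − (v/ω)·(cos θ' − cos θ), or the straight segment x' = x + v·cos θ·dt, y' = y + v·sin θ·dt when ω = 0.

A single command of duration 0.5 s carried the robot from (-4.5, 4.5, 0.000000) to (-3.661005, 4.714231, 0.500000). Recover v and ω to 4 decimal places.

Δθ = 0.500000 − 0.000000 = 0.500000
ω = Δθ/dt = 0.500000/0.5 = 1.0000
R = Δx/(sin θ' − sin θ) = 1.7500
v = R·ω = 1.7500·1.0000 = 1.7500

v = 1.7500, ω = 1.0000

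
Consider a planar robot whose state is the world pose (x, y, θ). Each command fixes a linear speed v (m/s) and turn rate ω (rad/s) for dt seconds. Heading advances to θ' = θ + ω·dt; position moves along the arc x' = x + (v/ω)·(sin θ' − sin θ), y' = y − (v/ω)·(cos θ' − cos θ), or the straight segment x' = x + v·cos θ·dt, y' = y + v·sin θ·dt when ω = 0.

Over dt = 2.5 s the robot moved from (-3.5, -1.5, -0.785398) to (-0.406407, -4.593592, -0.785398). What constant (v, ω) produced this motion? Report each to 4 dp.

Δθ = -0.785398 − -0.785398 = 0.000000
ω = Δθ/dt = 0.000000/2.5 = 0.0000
ω = 0 → v = (Δx·cos θ + Δy·sin θ)/dt = 1.7500

v = 1.7500, ω = 0.0000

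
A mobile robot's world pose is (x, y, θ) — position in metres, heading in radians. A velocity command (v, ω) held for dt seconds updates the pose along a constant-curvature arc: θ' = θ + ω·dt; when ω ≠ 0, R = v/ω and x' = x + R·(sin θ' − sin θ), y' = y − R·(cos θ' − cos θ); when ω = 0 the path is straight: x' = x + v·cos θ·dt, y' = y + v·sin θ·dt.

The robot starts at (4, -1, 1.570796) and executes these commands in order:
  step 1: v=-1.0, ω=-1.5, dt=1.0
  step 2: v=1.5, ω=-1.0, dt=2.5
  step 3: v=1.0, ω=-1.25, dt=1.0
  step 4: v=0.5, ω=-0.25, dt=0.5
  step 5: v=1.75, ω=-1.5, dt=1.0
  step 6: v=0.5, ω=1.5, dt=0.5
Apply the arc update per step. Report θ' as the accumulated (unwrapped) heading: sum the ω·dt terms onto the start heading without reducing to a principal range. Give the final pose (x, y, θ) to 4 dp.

step 1: θ'=0.0708 (R=0.6667) → pose (3.3805, -1.6650, 0.0708)
step 2: θ'=-2.4292 (R=-1.5000) → pose (4.4671, -4.2964, -2.4292)
step 3: θ'=-3.6792 (R=-0.8000) → pose (3.5345, -4.3781, -3.6792)
step 4: θ'=-3.8042 (R=-2.0000) → pose (3.3283, -4.2371, -3.8042)
step 5: θ'=-5.3042 (R=-1.1667) → pose (3.0778, -2.6664, -5.3042)
step 6: θ'=-4.5542 (R=0.3333) → pose (3.1303, -2.4280, -4.5542)

(3.1303, -2.4280, -4.5542)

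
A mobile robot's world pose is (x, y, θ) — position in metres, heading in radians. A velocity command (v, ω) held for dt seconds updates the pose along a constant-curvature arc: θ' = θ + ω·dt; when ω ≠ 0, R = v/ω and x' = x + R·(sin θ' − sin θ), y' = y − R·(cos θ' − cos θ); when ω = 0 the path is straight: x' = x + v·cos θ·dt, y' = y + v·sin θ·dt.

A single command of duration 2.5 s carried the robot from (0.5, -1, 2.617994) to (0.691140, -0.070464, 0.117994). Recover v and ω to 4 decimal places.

Δθ = 0.117994 − 2.617994 = -2.500000
ω = Δθ/dt = -2.500000/2.5 = -1.0000
R = −Δy/(cos θ' − cos θ) = -0.5000
v = R·ω = -0.5000·-1.0000 = 0.5000

v = 0.5000, ω = -1.0000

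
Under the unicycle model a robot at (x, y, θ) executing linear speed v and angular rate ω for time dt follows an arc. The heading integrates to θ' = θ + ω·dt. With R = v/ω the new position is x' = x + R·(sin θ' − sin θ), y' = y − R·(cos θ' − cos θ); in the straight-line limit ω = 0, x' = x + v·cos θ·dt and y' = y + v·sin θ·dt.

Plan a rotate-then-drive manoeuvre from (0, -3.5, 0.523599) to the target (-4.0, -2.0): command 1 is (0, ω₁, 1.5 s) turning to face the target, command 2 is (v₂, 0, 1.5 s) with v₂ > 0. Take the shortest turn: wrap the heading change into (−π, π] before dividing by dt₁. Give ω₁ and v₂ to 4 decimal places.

heading to target = atan2(-2−-3.5, -4−0) = 2.7828
Δθ = wrap(2.7828 − 0.5236) = 2.2592; ω₁ = Δθ/dt₁ = 1.5061
distance = √((-4−0)² + (-2−-3.5)²) = 4.2720; v₂ = distance/dt₂ = 2.8480

ω₁ = 1.5061, v₂ = 2.8480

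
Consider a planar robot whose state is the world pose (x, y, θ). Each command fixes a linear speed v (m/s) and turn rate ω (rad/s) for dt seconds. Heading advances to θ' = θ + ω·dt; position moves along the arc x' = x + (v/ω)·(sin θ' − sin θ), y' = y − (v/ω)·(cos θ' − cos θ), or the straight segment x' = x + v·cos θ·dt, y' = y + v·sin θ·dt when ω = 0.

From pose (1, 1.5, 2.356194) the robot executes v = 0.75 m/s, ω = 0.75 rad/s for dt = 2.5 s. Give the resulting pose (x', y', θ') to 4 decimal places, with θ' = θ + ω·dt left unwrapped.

(-0.5935, 1.2557, 4.2312)

θ' = 2.3562 + 0.75·2.5 = 4.2312
R = v/ω = 0.75/0.75 = 1.0000
x' = 1 + 1.0000·(sin 4.2312 − sin 2.3562) = -0.5935
y' = 1.5 − 1.0000·(cos 4.2312 − cos 2.3562) = 1.2557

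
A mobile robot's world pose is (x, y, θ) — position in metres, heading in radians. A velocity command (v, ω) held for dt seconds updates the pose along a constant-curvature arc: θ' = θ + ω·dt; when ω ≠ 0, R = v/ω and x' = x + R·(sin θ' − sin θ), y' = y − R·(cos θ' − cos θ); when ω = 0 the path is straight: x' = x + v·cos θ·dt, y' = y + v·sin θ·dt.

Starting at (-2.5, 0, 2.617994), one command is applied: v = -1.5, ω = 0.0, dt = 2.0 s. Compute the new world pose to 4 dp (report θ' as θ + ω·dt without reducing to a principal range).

θ' = 2.6180 + 0.0·2.0 = 2.6180
ω = 0 → straight: x' = -2.5 + -1.5·cos(2.6180)·2.0 = 0.0981
y' = 0 + -1.5·sin(2.6180)·2.0 = -1.5000

(0.0981, -1.5000, 2.6180)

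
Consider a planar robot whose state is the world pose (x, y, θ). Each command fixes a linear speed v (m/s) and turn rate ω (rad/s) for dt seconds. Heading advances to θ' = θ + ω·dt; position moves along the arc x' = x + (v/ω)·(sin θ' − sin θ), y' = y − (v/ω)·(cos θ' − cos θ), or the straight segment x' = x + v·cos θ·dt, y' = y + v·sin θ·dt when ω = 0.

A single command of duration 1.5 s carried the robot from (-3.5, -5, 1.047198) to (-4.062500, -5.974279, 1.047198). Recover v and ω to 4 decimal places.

Δθ = 1.047198 − 1.047198 = 0.000000
ω = Δθ/dt = 0.000000/1.5 = 0.0000
ω = 0 → v = (Δx·cos θ + Δy·sin θ)/dt = -0.7500

v = -0.7500, ω = 0.0000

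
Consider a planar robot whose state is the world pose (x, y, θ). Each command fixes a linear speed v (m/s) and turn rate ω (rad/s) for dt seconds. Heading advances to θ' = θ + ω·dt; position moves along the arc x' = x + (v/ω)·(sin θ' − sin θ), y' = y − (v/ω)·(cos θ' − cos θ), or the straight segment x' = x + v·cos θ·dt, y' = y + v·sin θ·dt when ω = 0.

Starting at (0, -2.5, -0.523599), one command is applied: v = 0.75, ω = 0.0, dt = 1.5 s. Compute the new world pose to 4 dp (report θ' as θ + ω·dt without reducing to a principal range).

θ' = -0.5236 + 0.0·1.5 = -0.5236
ω = 0 → straight: x' = 0 + 0.75·cos(-0.5236)·1.5 = 0.9743
y' = -2.5 + 0.75·sin(-0.5236)·1.5 = -3.0625

(0.9743, -3.0625, -0.5236)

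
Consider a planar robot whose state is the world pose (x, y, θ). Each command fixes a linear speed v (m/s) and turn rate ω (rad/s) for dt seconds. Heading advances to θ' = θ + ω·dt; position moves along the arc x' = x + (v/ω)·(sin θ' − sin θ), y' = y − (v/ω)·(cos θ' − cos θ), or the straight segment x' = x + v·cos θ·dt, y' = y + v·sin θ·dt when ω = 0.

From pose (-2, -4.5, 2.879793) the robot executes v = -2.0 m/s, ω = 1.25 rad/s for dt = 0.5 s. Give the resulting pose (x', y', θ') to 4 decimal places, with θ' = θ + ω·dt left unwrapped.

(-1.0175, -4.4501, 3.5048)

θ' = 2.8798 + 1.25·0.5 = 3.5048
R = v/ω = -2.0/1.25 = -1.6000
x' = -2 + -1.6000·(sin 3.5048 − sin 2.8798) = -1.0175
y' = -4.5 − -1.6000·(cos 3.5048 − cos 2.8798) = -4.4501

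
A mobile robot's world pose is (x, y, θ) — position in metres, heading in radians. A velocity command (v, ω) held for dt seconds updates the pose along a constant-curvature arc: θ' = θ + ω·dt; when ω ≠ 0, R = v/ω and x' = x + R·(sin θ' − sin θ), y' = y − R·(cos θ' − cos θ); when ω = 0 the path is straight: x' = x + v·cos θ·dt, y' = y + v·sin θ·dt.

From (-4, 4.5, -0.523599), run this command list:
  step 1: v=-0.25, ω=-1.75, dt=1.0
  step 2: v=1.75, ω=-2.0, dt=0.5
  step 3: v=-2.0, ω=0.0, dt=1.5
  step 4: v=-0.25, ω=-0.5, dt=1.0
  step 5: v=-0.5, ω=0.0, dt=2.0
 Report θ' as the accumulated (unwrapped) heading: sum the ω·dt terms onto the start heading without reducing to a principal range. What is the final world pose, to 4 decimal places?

step 1: θ'=-2.2736 (R=0.1429) → pose (-4.0376, 4.7161, -2.2736)
step 2: θ'=-3.2736 (R=-0.8750) → pose (-4.8204, 4.4142, -3.2736)
step 3: θ'=-3.2736 (straight) → pose (-1.8465, 4.0194, -3.2736)
step 4: θ'=-3.7736 (R=0.5000) → pose (-1.6169, 3.9271, -3.7736)
step 5: θ'=-3.7736 (straight) → pose (-0.8101, 3.3364, -3.7736)

(-0.8101, 3.3364, -3.7736)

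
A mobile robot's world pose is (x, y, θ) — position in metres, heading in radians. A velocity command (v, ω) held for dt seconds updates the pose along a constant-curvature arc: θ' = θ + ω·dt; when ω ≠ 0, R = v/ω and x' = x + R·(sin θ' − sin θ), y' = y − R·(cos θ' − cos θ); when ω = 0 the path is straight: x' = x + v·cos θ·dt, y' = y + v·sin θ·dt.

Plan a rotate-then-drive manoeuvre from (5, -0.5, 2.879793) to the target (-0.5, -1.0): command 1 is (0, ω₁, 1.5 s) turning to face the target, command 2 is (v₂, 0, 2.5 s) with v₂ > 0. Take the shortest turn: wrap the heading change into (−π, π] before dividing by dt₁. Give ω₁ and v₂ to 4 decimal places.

ω₁ = 0.2350, v₂ = 2.2091

heading to target = atan2(-1−-0.5, -0.5−5) = -3.0509
Δθ = wrap(-3.0509 − 2.8798) = 0.3525; ω₁ = Δθ/dt₁ = 0.2350
distance = √((-0.5−5)² + (-1−-0.5)²) = 5.5227; v₂ = distance/dt₂ = 2.2091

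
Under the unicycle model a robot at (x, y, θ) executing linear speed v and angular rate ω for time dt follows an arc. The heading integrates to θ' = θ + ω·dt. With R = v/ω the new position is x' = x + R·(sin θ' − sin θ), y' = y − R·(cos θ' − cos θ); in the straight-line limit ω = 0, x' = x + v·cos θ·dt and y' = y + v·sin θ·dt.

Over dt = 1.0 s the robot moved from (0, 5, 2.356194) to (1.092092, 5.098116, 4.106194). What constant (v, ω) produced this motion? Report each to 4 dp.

v = -1.2500, ω = 1.7500

Δθ = 4.106194 − 2.356194 = 1.750000
ω = Δθ/dt = 1.750000/1.0 = 1.7500
R = Δx/(sin θ' − sin θ) = -0.7143
v = R·ω = -0.7143·1.7500 = -1.2500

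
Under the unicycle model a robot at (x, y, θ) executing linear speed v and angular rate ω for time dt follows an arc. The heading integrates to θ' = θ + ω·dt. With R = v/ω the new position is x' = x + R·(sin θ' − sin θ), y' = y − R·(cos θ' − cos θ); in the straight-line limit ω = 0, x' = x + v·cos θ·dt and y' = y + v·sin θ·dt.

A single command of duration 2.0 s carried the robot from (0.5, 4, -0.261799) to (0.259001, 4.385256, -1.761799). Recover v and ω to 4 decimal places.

Δθ = -1.761799 − -0.261799 = -1.500000
ω = Δθ/dt = -1.500000/2.0 = -0.7500
R = −Δy/(cos θ' − cos θ) = 0.3333
v = R·ω = 0.3333·-0.7500 = -0.2500

v = -0.2500, ω = -0.7500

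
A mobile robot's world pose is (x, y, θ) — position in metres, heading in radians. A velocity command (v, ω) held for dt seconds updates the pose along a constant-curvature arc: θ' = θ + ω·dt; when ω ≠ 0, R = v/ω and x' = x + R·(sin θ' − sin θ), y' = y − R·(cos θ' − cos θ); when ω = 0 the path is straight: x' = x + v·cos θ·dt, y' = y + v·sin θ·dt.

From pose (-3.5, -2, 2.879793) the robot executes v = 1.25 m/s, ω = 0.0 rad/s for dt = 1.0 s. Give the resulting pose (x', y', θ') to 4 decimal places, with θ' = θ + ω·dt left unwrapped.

(-4.7074, -1.6765, 2.8798)

θ' = 2.8798 + 0.0·1.0 = 2.8798
ω = 0 → straight: x' = -3.5 + 1.25·cos(2.8798)·1.0 = -4.7074
y' = -2 + 1.25·sin(2.8798)·1.0 = -1.6765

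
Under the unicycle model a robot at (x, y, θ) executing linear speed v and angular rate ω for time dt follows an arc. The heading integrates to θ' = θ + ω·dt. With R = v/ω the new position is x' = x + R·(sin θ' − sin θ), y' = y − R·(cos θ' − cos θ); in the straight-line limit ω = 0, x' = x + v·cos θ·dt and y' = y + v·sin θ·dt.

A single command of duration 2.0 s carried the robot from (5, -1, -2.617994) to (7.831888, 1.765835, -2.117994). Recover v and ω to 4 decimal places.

v = -2.0000, ω = 0.2500

Δθ = -2.117994 − -2.617994 = 0.500000
ω = Δθ/dt = 0.500000/2.0 = 0.2500
R = Δx/(sin θ' − sin θ) = -8.0000
v = R·ω = -8.0000·0.2500 = -2.0000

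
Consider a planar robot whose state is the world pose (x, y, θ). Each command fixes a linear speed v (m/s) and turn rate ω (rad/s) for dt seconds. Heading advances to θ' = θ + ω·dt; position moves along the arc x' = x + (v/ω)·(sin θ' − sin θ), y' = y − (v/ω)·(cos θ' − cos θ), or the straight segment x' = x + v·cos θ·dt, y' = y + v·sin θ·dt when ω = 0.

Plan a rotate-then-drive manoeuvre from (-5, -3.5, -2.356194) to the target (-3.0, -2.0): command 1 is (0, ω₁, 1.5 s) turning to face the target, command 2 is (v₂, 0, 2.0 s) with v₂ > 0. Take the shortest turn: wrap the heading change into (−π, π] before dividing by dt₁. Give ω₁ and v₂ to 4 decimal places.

ω₁ = 1.9998, v₂ = 1.2500

heading to target = atan2(-2−-3.5, -3−-5) = 0.6435
Δθ = wrap(0.6435 − -2.3562) = 2.9997; ω₁ = Δθ/dt₁ = 1.9998
distance = √((-3−-5)² + (-2−-3.5)²) = 2.5000; v₂ = distance/dt₂ = 1.2500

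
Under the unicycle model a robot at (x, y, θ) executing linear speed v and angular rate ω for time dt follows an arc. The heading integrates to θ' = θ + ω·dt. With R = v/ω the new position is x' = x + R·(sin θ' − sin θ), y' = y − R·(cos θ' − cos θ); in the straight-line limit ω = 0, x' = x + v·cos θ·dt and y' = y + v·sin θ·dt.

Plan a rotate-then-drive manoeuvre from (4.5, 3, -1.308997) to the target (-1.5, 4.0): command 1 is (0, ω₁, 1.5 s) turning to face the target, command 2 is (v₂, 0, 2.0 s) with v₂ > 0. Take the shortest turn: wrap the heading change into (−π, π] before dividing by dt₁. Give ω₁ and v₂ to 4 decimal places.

ω₁ = -1.3318, v₂ = 3.0414

heading to target = atan2(4−3, -1.5−4.5) = 2.9764
Δθ = wrap(2.9764 − -1.3090) = -1.9977; ω₁ = Δθ/dt₁ = -1.3318
distance = √((-1.5−4.5)² + (4−3)²) = 6.0828; v₂ = distance/dt₂ = 3.0414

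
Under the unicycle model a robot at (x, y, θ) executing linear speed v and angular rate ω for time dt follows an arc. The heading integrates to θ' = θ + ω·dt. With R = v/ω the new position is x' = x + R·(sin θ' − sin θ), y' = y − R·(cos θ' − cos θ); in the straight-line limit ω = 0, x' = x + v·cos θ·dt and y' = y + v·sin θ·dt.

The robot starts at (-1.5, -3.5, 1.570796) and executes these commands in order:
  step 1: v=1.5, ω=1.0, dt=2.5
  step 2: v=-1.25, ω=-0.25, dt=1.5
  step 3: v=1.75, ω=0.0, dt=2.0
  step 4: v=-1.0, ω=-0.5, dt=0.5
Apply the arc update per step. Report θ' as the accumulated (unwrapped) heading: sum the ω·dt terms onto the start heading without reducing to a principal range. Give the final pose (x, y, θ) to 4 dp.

(-5.3500, -2.9775, 3.4458)

step 1: θ'=4.0708 (R=1.5000) → pose (-4.2017, -2.6023, 4.0708)
step 2: θ'=3.6958 (R=5.0000) → pose (-2.8273, -1.3431, 3.6958)
step 3: θ'=3.6958 (straight) → pose (-5.8034, -3.1850, 3.6958)
step 4: θ'=3.4458 (R=2.0000) → pose (-5.3500, -2.9775, 3.4458)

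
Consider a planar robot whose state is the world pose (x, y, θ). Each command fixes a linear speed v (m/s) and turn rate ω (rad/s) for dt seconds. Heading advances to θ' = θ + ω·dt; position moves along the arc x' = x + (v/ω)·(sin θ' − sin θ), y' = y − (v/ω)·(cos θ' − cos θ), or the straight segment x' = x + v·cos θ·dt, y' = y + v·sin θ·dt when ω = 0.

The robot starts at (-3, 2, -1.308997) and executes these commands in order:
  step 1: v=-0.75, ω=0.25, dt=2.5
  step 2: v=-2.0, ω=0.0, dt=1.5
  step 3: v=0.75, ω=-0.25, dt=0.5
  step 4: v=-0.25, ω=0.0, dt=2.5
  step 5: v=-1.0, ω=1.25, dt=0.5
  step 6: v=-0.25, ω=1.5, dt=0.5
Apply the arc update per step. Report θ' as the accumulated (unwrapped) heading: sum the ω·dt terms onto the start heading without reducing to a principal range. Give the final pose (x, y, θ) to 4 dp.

(-7.0359, 5.8533, 0.5660)

step 1: θ'=-0.6840 (R=-3.0000) → pose (-4.0021, 3.5487, -0.6840)
step 2: θ'=-0.6840 (straight) → pose (-6.3272, 5.4444, -0.6840)
step 3: θ'=-0.8090 (R=-3.0000) → pose (-6.0522, 5.1899, -0.8090)
step 4: θ'=-0.8090 (straight) → pose (-6.4835, 5.6422, -0.8090)
step 5: θ'=-0.1840 (R=-0.8000) → pose (-6.9160, 5.8765, -0.1840)
step 6: θ'=0.5660 (R=-0.1667) → pose (-7.0359, 5.8533, 0.5660)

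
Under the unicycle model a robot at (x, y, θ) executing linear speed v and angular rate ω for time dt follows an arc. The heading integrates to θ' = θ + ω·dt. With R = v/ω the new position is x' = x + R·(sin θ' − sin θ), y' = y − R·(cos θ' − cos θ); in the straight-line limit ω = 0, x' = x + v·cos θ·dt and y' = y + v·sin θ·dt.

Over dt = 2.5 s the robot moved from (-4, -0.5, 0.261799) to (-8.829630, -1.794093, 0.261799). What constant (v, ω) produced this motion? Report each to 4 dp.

Δθ = 0.261799 − 0.261799 = 0.000000
ω = Δθ/dt = 0.000000/2.5 = 0.0000
ω = 0 → v = (Δx·cos θ + Δy·sin θ)/dt = -2.0000

v = -2.0000, ω = 0.0000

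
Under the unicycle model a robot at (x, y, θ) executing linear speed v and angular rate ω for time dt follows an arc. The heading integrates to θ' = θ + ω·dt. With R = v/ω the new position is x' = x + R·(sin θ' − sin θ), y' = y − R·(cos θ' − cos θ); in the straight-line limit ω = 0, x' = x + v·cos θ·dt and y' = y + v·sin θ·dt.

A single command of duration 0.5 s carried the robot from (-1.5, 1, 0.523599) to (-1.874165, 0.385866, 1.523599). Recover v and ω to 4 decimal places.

v = -1.5000, ω = 2.0000

Δθ = 1.523599 − 0.523599 = 1.000000
ω = Δθ/dt = 1.000000/0.5 = 2.0000
R = −Δy/(cos θ' − cos θ) = -0.7500
v = R·ω = -0.7500·2.0000 = -1.5000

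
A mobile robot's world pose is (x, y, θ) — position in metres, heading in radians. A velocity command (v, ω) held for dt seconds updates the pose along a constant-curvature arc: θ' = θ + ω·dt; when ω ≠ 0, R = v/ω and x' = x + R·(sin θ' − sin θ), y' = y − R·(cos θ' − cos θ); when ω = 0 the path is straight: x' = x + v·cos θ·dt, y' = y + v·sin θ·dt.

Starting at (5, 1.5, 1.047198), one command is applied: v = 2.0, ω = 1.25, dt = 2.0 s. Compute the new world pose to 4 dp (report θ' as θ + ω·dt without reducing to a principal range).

θ' = 1.0472 + 1.25·2.0 = 3.5472
R = v/ω = 2.0/1.25 = 1.6000
x' = 5 + 1.6000·(sin 3.5472 − sin 1.0472) = 2.9830
y' = 1.5 − 1.6000·(cos 3.5472 − cos 1.0472) = 3.7702

(2.9830, 3.7702, 3.5472)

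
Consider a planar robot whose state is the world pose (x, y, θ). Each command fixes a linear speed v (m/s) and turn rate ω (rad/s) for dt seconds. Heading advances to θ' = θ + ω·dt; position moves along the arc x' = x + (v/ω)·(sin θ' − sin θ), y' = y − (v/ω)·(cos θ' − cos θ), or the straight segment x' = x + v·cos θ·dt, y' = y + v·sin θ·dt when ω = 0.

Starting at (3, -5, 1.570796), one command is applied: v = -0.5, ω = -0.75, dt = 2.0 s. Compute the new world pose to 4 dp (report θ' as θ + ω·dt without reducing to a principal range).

θ' = 1.5708 + -0.75·2.0 = 0.0708
R = v/ω = -0.5/-0.75 = 0.6667
x' = 3 + 0.6667·(sin 0.0708 − sin 1.5708) = 2.3805
y' = -5 − 0.6667·(cos 0.0708 − cos 1.5708) = -5.6650

(2.3805, -5.6650, 0.0708)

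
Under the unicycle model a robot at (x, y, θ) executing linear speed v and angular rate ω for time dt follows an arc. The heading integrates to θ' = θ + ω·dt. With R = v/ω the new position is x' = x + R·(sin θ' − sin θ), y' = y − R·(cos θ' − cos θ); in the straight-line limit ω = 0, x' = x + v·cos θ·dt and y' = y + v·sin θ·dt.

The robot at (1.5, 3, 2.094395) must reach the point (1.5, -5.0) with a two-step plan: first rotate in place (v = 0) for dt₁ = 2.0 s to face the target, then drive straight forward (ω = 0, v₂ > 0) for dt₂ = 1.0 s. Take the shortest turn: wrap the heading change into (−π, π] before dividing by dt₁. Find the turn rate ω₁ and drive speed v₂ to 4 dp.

heading to target = atan2(-5−3, 1.5−1.5) = -1.5708
Δθ = wrap(-1.5708 − 2.0944) = 2.6180; ω₁ = Δθ/dt₁ = 1.3090
distance = √((1.5−1.5)² + (-5−3)²) = 8.0000; v₂ = distance/dt₂ = 8.0000

ω₁ = 1.3090, v₂ = 8.0000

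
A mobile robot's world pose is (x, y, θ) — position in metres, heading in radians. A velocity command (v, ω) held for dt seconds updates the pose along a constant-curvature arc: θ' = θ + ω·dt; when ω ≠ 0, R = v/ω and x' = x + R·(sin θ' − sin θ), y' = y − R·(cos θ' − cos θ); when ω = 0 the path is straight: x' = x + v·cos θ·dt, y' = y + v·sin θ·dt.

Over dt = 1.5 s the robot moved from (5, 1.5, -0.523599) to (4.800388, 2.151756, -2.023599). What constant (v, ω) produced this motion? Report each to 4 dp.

Δθ = -2.023599 − -0.523599 = -1.500000
ω = Δθ/dt = -1.500000/1.5 = -1.0000
R = −Δy/(cos θ' − cos θ) = 0.5000
v = R·ω = 0.5000·-1.0000 = -0.5000

v = -0.5000, ω = -1.0000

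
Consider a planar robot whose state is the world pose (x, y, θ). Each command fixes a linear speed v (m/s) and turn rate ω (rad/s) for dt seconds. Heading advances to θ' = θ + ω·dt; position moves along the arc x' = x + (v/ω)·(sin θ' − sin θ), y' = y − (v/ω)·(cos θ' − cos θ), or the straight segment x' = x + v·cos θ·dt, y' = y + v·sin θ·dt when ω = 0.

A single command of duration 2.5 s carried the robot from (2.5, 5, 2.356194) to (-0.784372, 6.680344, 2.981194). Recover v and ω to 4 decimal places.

v = 1.5000, ω = 0.2500

Δθ = 2.981194 − 2.356194 = 0.625000
ω = Δθ/dt = 0.625000/2.5 = 0.2500
R = Δx/(sin θ' − sin θ) = 6.0000
v = R·ω = 6.0000·0.2500 = 1.5000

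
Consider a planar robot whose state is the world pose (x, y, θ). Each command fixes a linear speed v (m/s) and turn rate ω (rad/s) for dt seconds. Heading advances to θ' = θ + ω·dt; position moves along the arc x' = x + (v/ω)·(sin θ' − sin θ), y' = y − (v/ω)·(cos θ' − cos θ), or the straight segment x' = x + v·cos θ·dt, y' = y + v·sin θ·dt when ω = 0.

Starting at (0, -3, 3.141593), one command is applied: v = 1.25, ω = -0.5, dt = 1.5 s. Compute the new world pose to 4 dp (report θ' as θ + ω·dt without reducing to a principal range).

θ' = 3.1416 + -0.5·1.5 = 2.3916
R = v/ω = 1.25/-0.5 = -2.5000
x' = 0 + -2.5000·(sin 2.3916 − sin 3.1416) = -1.7041
y' = -3 − -2.5000·(cos 2.3916 − cos 3.1416) = -2.3292

(-1.7041, -2.3292, 2.3916)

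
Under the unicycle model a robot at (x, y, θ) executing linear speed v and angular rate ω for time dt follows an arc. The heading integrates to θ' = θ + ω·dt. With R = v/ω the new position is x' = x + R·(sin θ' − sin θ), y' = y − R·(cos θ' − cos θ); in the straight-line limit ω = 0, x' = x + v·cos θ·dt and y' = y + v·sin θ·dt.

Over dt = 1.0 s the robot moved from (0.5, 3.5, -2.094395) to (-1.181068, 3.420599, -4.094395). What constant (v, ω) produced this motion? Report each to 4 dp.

v = 2.0000, ω = -2.0000

Δθ = -4.094395 − -2.094395 = -2.000000
ω = Δθ/dt = -2.000000/1.0 = -2.0000
R = Δx/(sin θ' − sin θ) = -1.0000
v = R·ω = -1.0000·-2.0000 = 2.0000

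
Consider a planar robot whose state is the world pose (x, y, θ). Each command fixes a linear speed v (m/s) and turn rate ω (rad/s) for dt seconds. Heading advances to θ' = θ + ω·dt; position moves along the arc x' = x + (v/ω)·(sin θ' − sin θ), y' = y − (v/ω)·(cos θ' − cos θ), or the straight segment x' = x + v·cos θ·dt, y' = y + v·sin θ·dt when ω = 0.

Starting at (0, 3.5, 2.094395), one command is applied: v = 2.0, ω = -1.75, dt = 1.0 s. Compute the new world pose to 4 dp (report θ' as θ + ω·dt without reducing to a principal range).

(0.6039, 5.1472, 0.3444)

θ' = 2.0944 + -1.75·1.0 = 0.3444
R = v/ω = 2.0/-1.75 = -1.1429
x' = 0 + -1.1429·(sin 0.3444 − sin 2.0944) = 0.6039
y' = 3.5 − -1.1429·(cos 0.3444 − cos 2.0944) = 5.1472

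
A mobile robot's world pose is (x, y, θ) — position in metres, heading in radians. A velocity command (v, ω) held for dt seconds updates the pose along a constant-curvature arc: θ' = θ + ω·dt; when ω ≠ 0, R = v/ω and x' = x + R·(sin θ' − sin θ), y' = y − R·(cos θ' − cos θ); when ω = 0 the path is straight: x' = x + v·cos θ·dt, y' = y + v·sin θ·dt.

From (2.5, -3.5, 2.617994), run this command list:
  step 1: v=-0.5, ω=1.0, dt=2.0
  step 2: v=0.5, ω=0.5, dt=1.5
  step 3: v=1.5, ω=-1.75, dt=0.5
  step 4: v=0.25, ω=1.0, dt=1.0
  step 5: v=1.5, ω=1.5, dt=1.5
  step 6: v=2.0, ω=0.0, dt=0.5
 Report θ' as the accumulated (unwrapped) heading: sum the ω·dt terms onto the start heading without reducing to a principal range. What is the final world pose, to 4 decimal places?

step 1: θ'=4.6180 (R=-0.5000) → pose (3.2478, -3.1141, 4.6180)
step 2: θ'=5.3680 (R=1.0000) → pose (3.4506, -3.8180, 5.3680)
step 3: θ'=4.4930 (R=-0.8571) → pose (3.6078, -4.5271, 4.4930)
step 4: θ'=5.4930 (R=0.2500) → pose (3.6742, -4.7574, 5.4930)
step 5: θ'=7.7430 (R=1.0000) → pose (5.3785, -4.1645, 7.7430)
step 6: θ'=7.7430 (straight) → pose (5.4893, -3.1706, 7.7430)

(5.4893, -3.1706, 7.7430)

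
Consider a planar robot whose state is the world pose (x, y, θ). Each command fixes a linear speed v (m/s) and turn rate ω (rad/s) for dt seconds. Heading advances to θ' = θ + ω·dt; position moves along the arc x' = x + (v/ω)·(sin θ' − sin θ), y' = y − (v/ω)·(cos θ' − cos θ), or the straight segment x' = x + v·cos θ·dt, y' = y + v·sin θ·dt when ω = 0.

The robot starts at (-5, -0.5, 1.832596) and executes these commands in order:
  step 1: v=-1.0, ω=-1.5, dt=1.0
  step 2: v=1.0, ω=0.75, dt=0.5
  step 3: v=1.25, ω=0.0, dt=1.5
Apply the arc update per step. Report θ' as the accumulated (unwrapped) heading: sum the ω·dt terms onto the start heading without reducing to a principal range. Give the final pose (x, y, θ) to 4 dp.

step 1: θ'=0.3326 (R=0.6667) → pose (-5.4263, -1.3027, 0.3326)
step 2: θ'=0.7076 (R=1.3333) → pose (-4.9949, -1.0556, 0.7076)
step 3: θ'=0.7076 (straight) → pose (-3.5701, 0.1631, 0.7076)

(-3.5701, 0.1631, 0.7076)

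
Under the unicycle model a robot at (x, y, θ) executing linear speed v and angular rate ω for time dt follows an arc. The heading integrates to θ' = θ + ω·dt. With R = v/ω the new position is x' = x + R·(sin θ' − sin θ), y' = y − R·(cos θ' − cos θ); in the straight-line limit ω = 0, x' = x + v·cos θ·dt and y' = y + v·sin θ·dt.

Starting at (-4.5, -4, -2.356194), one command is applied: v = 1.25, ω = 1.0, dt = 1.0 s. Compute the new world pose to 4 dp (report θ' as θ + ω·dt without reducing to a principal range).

θ' = -2.3562 + 1.0·1.0 = -1.3562
R = v/ω = 1.25/1.0 = 1.2500
x' = -4.5 + 1.2500·(sin -1.3562 − sin -2.3562) = -4.8374
y' = -4 − 1.2500·(cos -1.3562 − cos -2.3562) = -5.1501

(-4.8374, -5.1501, -1.3562)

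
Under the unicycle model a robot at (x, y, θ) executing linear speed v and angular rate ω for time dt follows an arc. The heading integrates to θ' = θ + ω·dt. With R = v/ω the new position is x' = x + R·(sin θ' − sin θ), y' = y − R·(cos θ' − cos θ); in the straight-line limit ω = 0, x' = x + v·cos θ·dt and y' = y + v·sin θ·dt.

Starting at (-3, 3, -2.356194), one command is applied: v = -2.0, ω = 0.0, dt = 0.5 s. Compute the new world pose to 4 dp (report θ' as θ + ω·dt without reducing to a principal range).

(-2.2929, 3.7071, -2.3562)

θ' = -2.3562 + 0.0·0.5 = -2.3562
ω = 0 → straight: x' = -3 + -2.0·cos(-2.3562)·0.5 = -2.2929
y' = 3 + -2.0·sin(-2.3562)·0.5 = 3.7071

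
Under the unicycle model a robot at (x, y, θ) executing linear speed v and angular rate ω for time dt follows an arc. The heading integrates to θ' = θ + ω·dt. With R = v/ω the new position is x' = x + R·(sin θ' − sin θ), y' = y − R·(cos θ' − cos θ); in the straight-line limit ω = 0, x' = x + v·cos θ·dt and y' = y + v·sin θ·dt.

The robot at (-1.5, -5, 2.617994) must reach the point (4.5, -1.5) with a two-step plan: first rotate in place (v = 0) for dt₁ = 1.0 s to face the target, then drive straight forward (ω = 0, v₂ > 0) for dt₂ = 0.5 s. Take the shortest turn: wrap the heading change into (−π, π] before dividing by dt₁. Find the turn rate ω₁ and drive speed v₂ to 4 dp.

ω₁ = -2.0899, v₂ = 13.8924

heading to target = atan2(-1.5−-5, 4.5−-1.5) = 0.5281
Δθ = wrap(0.5281 − 2.6180) = -2.0899; ω₁ = Δθ/dt₁ = -2.0899
distance = √((4.5−-1.5)² + (-1.5−-5)²) = 6.9462; v₂ = distance/dt₂ = 13.8924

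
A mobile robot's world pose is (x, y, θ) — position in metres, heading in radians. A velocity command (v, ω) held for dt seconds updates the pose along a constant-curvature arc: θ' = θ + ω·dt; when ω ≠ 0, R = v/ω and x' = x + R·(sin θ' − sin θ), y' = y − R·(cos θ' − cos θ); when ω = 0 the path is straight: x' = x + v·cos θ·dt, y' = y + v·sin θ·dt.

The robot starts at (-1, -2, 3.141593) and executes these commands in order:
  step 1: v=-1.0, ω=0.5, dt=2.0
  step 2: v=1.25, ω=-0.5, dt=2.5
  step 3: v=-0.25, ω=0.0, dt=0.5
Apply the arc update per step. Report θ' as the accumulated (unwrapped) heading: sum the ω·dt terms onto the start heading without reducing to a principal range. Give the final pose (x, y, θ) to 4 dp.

step 1: θ'=4.1416 (R=-2.0000) → pose (0.6829, -1.0806, 4.1416)
step 2: θ'=2.8916 (R=-2.5000) → pose (-2.0392, -2.1521, 2.8916)
step 3: θ'=2.8916 (straight) → pose (-1.9181, -2.1831, 2.8916)

(-1.9181, -2.1831, 2.8916)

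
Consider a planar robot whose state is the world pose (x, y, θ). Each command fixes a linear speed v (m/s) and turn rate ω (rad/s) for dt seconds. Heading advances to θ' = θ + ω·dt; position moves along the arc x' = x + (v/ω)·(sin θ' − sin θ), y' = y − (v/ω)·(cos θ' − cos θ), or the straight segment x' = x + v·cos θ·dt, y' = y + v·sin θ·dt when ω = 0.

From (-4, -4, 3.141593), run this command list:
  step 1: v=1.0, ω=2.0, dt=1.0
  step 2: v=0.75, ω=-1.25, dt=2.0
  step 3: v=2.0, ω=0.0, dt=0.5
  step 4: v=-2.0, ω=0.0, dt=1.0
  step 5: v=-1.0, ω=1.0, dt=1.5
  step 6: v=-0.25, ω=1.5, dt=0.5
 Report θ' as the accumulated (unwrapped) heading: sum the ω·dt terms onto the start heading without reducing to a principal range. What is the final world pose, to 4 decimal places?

(-3.0657, -5.5067, 4.8916)

step 1: θ'=5.1416 (R=0.5000) → pose (-4.4546, -4.7081, 5.1416)
step 2: θ'=2.6416 (R=-0.6000) → pose (-5.2879, -5.4843, 2.6416)
step 3: θ'=2.6416 (straight) → pose (-6.1655, -5.0049, 2.6416)
step 4: θ'=2.6416 (straight) → pose (-4.4103, -5.9637, 2.6416)
step 5: θ'=4.1416 (R=-1.0000) → pose (-3.0894, -5.6265, 4.1416)
step 6: θ'=4.8916 (R=-0.1667) → pose (-3.0657, -5.5067, 4.8916)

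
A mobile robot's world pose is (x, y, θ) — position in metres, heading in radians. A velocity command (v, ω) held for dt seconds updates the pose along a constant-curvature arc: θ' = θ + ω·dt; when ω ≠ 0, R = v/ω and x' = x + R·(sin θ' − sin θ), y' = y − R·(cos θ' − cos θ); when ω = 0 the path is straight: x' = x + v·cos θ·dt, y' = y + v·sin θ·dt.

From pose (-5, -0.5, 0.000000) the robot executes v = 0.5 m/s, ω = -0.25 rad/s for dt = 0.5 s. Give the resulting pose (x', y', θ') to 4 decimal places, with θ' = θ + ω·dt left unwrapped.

θ' = 0.0000 + -0.25·0.5 = -0.1250
R = v/ω = 0.5/-0.25 = -2.0000
x' = -5 + -2.0000·(sin -0.1250 − sin 0.0000) = -4.7507
y' = -0.5 − -2.0000·(cos -0.1250 − cos 0.0000) = -0.5156

(-4.7507, -0.5156, -0.1250)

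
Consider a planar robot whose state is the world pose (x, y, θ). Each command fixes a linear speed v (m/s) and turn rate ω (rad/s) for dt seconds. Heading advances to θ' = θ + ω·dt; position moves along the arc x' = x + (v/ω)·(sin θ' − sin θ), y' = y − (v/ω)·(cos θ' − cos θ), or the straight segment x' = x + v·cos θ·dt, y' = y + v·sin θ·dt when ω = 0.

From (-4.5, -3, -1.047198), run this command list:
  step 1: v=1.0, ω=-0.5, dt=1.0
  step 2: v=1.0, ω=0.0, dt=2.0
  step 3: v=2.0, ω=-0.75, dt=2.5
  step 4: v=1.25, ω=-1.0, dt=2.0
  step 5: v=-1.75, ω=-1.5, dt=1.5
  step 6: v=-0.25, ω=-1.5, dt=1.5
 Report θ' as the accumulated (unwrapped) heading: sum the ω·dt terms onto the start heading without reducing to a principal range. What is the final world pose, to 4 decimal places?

(-9.9807, -5.8358, -9.9222)

step 1: θ'=-1.5472 (R=-2.0000) → pose (-4.2326, -3.9528, -1.5472)
step 2: θ'=-1.5472 (straight) → pose (-4.1854, -5.9523, -1.5472)
step 3: θ'=-3.4222 (R=-2.6667) → pose (-7.5898, -8.5775, -3.4222)
step 4: θ'=-5.4222 (R=-1.2500) → pose (-8.1918, -6.5618, -5.4222)
step 5: θ'=-7.6722 (R=1.1667) → pose (-10.2241, -6.0124, -7.6722)
step 6: θ'=-9.9222 (R=0.1667) → pose (-9.9807, -5.8358, -9.9222)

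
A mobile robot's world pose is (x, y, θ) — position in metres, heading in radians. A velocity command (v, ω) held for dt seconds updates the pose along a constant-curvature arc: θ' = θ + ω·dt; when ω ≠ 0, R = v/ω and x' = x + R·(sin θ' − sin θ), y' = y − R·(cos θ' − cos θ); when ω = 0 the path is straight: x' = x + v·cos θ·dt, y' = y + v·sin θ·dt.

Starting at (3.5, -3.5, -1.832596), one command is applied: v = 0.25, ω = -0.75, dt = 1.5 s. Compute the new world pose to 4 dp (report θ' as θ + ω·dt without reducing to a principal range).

(3.2390, -3.7414, -2.9576)

θ' = -1.8326 + -0.75·1.5 = -2.9576
R = v/ω = 0.25/-0.75 = -0.3333
x' = 3.5 + -0.3333·(sin -2.9576 − sin -1.8326) = 3.2390
y' = -3.5 − -0.3333·(cos -2.9576 − cos -1.8326) = -3.7414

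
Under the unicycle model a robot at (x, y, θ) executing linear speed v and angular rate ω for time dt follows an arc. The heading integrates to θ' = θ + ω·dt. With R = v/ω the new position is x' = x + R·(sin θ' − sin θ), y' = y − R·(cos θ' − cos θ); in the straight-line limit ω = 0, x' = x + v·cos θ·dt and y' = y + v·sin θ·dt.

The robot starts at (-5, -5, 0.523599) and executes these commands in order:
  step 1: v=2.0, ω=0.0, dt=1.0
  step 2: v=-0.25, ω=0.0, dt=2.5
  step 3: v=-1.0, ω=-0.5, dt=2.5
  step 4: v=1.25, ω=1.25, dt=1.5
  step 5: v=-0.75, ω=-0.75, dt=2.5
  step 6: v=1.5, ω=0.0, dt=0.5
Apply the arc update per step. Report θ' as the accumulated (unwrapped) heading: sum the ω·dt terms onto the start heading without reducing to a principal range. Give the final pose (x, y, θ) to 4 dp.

step 1: θ'=0.5236 (straight) → pose (-3.2679, -4.0000, 0.5236)
step 2: θ'=0.5236 (straight) → pose (-3.8092, -4.3125, 0.5236)
step 3: θ'=-0.7264 (R=2.0000) → pose (-6.1376, -4.0756, -0.7264)
step 4: θ'=1.1486 (R=1.0000) → pose (-4.5612, -3.7378, 1.1486)
step 5: θ'=-0.7264 (R=1.0000) → pose (-6.1376, -4.0756, -0.7264)
step 6: θ'=-0.7264 (straight) → pose (-5.5769, -4.5737, -0.7264)

(-5.5769, -4.5737, -0.7264)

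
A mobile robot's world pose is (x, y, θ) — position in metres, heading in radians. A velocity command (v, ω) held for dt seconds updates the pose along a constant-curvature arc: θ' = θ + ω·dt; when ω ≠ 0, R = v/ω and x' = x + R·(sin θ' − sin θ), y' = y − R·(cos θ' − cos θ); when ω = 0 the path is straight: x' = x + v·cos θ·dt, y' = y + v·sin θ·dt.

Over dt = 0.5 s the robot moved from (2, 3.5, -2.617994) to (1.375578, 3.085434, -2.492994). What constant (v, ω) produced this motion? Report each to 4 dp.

Δθ = -2.492994 − -2.617994 = 0.125000
ω = Δθ/dt = 0.125000/0.5 = 0.2500
R = Δx/(sin θ' − sin θ) = 6.0000
v = R·ω = 6.0000·0.2500 = 1.5000

v = 1.5000, ω = 0.2500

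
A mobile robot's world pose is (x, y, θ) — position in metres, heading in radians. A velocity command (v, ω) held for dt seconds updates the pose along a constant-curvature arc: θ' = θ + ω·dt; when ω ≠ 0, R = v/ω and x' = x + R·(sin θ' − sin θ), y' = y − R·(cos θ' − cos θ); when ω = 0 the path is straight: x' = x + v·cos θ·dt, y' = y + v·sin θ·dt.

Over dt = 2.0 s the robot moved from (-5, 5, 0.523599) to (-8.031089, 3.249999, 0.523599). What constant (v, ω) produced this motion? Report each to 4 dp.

v = -1.7500, ω = 0.0000

Δθ = 0.523599 − 0.523599 = 0.000000
ω = Δθ/dt = 0.000000/2.0 = 0.0000
ω = 0 → v = (Δx·cos θ + Δy·sin θ)/dt = -1.7500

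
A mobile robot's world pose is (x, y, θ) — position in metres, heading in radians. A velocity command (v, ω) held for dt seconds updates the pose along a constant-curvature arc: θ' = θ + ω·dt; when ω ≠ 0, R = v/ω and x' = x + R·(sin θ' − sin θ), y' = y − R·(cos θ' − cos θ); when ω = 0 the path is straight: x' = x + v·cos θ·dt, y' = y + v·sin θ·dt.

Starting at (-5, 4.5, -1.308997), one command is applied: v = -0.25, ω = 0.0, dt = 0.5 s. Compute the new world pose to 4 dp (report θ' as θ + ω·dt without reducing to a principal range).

θ' = -1.3090 + 0.0·0.5 = -1.3090
ω = 0 → straight: x' = -5 + -0.25·cos(-1.3090)·0.5 = -5.0324
y' = 4.5 + -0.25·sin(-1.3090)·0.5 = 4.6207

(-5.0324, 4.6207, -1.3090)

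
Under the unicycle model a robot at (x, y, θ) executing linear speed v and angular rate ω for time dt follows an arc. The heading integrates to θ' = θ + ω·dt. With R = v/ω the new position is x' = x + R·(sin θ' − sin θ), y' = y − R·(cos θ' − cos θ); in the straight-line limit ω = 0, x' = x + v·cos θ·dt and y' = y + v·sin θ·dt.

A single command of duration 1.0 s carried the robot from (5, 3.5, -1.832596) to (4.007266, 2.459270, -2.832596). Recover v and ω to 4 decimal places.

v = 1.5000, ω = -1.0000

Δθ = -2.832596 − -1.832596 = -1.000000
ω = Δθ/dt = -1.000000/1.0 = -1.0000
R = −Δy/(cos θ' − cos θ) = -1.5000
v = R·ω = -1.5000·-1.0000 = 1.5000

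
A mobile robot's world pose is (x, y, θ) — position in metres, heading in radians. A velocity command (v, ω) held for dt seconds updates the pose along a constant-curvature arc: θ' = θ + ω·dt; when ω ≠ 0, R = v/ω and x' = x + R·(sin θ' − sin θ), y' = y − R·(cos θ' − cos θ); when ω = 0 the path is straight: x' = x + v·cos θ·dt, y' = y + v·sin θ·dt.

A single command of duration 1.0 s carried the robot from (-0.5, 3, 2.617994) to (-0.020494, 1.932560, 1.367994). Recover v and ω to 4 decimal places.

v = -1.2500, ω = -1.2500

Δθ = 1.367994 − 2.617994 = -1.250000
ω = Δθ/dt = -1.250000/1.0 = -1.2500
R = −Δy/(cos θ' − cos θ) = 1.0000
v = R·ω = 1.0000·-1.2500 = -1.2500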